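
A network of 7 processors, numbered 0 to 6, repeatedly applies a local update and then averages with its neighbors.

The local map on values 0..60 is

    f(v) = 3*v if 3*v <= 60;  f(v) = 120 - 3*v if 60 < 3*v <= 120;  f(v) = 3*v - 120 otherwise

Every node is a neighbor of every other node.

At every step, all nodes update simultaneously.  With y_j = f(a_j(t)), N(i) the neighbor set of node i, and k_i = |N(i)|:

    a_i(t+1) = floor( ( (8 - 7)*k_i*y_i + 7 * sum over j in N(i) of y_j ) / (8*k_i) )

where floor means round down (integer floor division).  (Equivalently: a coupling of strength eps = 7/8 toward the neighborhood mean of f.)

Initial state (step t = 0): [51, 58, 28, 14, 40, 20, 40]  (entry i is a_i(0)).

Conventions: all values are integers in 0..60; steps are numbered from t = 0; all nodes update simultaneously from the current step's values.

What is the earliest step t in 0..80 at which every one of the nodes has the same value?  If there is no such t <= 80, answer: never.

Simulating step by step:
t=0: [51, 58, 28, 14, 40, 20, 40]  (not all equal)
t=1: [32, 31, 32, 31, 32, 31, 32]  (not all equal)
t=2: [25, 25, 25, 25, 25, 25, 25]  (all equal)

Answer: 2
Key observation: Synchronization is absorbing here: once all nodes are equal they stay equal, and step 2 is the first all-equal step.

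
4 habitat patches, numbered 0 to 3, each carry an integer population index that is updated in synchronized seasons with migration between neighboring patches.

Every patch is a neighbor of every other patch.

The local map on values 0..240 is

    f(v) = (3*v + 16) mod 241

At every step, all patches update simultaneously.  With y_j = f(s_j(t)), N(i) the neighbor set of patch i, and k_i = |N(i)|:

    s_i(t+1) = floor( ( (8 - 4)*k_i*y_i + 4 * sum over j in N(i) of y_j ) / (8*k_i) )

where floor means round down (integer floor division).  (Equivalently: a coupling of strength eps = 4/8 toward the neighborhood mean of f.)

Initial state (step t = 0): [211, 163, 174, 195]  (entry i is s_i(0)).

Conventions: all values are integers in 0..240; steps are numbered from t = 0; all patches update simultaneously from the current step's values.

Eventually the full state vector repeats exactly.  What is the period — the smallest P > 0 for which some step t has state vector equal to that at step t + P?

Simulating step by step:
t=0: [211, 163, 174, 195]
t=1: [116, 68, 79, 100]
t=2: [112, 145, 75, 96]
t=3: [101, 134, 64, 85]
t=4: [108, 141, 151, 92]
t=5: [129, 162, 172, 113]
t=6: [111, 64, 74, 95]
t=7: [138, 171, 181, 122]
t=8: [138, 91, 101, 122]
t=9: [139, 92, 102, 123]
t=10: [142, 95, 105, 126]
t=11: [151, 104, 114, 135]
t=12: [178, 131, 141, 162]
t=13: [98, 131, 141, 82]
t=14: [99, 132, 142, 83]
t=15: [102, 135, 145, 86]
t=16: [111, 144, 154, 95]
t=17: [138, 171, 181, 122]

Answer: 10
Key observation: The state at step 7, [138, 171, 181, 122], reappears at step 17 — and no state repeats earlier — so the cycle the system enters has period 10.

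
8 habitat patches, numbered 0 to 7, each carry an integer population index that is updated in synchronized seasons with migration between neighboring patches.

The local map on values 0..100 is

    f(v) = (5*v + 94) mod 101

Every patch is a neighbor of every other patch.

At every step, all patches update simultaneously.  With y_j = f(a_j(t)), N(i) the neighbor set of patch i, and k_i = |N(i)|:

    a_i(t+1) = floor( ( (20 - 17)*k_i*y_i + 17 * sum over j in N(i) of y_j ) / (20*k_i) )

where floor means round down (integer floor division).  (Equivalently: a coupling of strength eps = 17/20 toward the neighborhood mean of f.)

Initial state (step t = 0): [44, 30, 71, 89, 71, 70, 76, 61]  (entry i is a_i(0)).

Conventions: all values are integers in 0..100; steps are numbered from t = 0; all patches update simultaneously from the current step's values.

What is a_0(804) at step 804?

Answer: a_0(804) = 27
Key observation: The state at step 2, [27, 27, 27, 27, 27, 27, 27, 27], reappears at step 3: the system is in a cycle of period 1 from step 2 on.  Therefore the state at step 804 equals the state at step 2 + ((804 - 2) mod 1) = 2, which is [27, 27, 27, 27, 27, 27, 27, 27].

Derivation:
t=0: [44, 30, 71, 89, 71, 70, 76, 61]
t=1: [46, 47, 47, 47, 47, 47, 48, 49]
t=2: [27, 27, 27, 27, 27, 27, 27, 27]
t=3: [27, 27, 27, 27, 27, 27, 27, 27]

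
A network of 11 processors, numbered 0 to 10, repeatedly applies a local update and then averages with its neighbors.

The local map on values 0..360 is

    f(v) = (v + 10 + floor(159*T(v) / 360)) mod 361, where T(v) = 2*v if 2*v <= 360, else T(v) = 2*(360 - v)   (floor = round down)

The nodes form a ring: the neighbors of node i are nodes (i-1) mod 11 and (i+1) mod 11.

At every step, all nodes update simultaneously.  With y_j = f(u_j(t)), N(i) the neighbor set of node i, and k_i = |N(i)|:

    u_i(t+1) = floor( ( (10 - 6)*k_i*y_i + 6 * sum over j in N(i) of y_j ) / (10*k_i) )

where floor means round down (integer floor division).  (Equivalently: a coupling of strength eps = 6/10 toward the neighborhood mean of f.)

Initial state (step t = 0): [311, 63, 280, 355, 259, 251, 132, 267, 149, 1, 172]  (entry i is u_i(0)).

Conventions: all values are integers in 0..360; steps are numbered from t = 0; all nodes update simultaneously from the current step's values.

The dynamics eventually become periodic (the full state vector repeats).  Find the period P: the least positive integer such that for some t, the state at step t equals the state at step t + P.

Answer: 16
Key observation: The state at step 15, [109, 109, 250, 250, 108, 2, 2, 2, 108, 250, 250], reappears at step 31 — and no state repeats earlier — so the cycle the system enters has period 16.

Derivation:
t=0: [311, 63, 280, 355, 259, 251, 132, 267, 149, 1, 172]
t=1: [139, 160, 184, 218, 252, 327, 318, 308, 227, 191, 137]
t=2: [282, 310, 338, 353, 250, 110, 3, 108, 247, 326, 293]
t=3: [145, 111, 5, 112, 210, 198, 135, 196, 207, 109, 109]
t=4: [243, 178, 139, 199, 312, 325, 315, 324, 310, 256, 235]
t=5: [352, 326, 317, 222, 107, 3, 3, 3, 109, 250, 355]
t=6: [7, 5, 108, 205, 194, 73, 15, 75, 197, 209, 112]
t=7: [80, 78, 196, 309, 289, 175, 104, 176, 290, 311, 200]
t=8: [216, 215, 187, 106, 102, 197, 286, 197, 103, 106, 189]
t=9: [352, 351, 308, 248, 248, 200, 210, 200, 248, 249, 308]
t=10: [5, 5, 109, 249, 354, 352, 351, 352, 354, 250, 110]
t=11: [78, 77, 198, 209, 112, 7, 7, 7, 112, 210, 199]
t=12: [214, 214, 292, 312, 200, 82, 23, 82, 200, 312, 292]
t=13: [246, 246, 106, 106, 190, 186, 119, 186, 190, 106, 106]
t=14: [311, 311, 253, 251, 307, 314, 303, 314, 307, 251, 253]
t=15: [109, 109, 250, 250, 108, 2, 2, 2, 108, 250, 250]
t=16: [257, 257, 314, 313, 196, 73, 13, 73, 196, 313, 314]
t=17: [250, 250, 109, 107, 185, 174, 101, 174, 185, 107, 109]
t=18: [314, 314, 256, 253, 304, 299, 282, 299, 304, 253, 256]
t=19: [109, 109, 250, 250, 108, 109, 144, 109, 108, 250, 250]
t=20: [257, 257, 314, 313, 256, 234, 241, 234, 256, 313, 314]
t=21: [250, 250, 109, 109, 250, 355, 355, 355, 250, 109, 109]
t=22: [314, 314, 257, 257, 209, 112, 8, 112, 209, 257, 257]
t=23: [109, 109, 250, 355, 313, 201, 142, 201, 313, 355, 250]
t=24: [257, 257, 209, 111, 108, 224, 321, 224, 108, 111, 209]
t=25: [355, 355, 313, 257, 257, 206, 214, 206, 257, 257, 313]
t=26: [6, 6, 110, 250, 355, 353, 352, 353, 355, 250, 110]
t=27: [79, 79, 200, 210, 112, 8, 8, 8, 112, 210, 200]
t=28: [215, 215, 293, 312, 201, 83, 25, 83, 201, 312, 293]
t=29: [247, 247, 107, 106, 191, 188, 122, 188, 191, 106, 107]
t=30: [312, 312, 253, 251, 307, 316, 305, 316, 307, 251, 253]
t=31: [109, 109, 250, 250, 108, 2, 2, 2, 108, 250, 250]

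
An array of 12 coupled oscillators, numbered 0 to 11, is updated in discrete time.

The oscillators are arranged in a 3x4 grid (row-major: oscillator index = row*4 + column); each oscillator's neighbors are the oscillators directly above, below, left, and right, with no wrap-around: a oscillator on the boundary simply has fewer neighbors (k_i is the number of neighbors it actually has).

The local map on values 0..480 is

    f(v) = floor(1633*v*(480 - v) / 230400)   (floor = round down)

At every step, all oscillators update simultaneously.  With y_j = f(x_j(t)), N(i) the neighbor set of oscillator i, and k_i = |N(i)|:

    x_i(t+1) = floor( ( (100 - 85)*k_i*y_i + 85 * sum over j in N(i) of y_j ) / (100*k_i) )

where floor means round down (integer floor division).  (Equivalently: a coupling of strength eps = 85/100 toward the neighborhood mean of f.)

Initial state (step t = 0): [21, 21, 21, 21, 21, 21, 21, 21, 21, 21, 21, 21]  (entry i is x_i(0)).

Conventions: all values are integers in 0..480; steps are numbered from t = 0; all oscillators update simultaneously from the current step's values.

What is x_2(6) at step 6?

Answer: x_2(6) = 208

Derivation:
t=0: [21, 21, 21, 21, 21, 21, 21, 21, 21, 21, 21, 21]
t=1: [68, 68, 68, 68, 68, 68, 68, 68, 68, 68, 68, 68]
t=2: [198, 198, 198, 198, 198, 198, 198, 198, 198, 198, 198, 198]
t=3: [395, 395, 395, 395, 395, 395, 395, 395, 395, 395, 395, 395]
t=4: [237, 237, 237, 237, 237, 237, 237, 237, 237, 237, 237, 237]
t=5: [408, 408, 408, 408, 408, 408, 408, 408, 408, 408, 408, 408]
t=6: [208, 208, 208, 208, 208, 208, 208, 208, 208, 208, 208, 208]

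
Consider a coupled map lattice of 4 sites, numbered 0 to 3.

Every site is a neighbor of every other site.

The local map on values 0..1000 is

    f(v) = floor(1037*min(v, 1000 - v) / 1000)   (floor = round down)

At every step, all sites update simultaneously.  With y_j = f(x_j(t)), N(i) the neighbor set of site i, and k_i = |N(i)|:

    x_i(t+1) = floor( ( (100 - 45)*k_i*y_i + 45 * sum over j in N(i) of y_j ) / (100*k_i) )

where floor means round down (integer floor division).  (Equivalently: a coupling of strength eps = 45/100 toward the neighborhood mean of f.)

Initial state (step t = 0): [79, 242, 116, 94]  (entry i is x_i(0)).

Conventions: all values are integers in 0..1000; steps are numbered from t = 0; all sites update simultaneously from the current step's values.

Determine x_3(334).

Simulating step by step:
t=0: [79, 242, 116, 94]
t=1: [114, 182, 130, 121]
t=2: [131, 159, 138, 134]
t=3: [141, 152, 144, 142]
t=4: [148, 152, 149, 148]
t=5: [153, 155, 154, 153]
t=6: [158, 159, 158, 158]
t=7: [163, 163, 163, 163]
t=8: [169, 169, 169, 169]
t=9: [175, 175, 175, 175]
t=10: [181, 181, 181, 181]
t=11: [187, 187, 187, 187]
t=12: [193, 193, 193, 193]
t=13: [200, 200, 200, 200]
t=14: [207, 207, 207, 207]
t=15: [214, 214, 214, 214]
t=16: [221, 221, 221, 221]
t=17: [229, 229, 229, 229]
t=18: [237, 237, 237, 237]
t=19: [245, 245, 245, 245]
t=20: [254, 254, 254, 254]
t=21: [263, 263, 263, 263]
t=22: [272, 272, 272, 272]
t=23: [282, 282, 282, 282]
t=24: [292, 292, 292, 292]
t=25: [302, 302, 302, 302]
t=26: [313, 313, 313, 313]
t=27: [324, 324, 324, 324]
t=28: [335, 335, 335, 335]
t=29: [347, 347, 347, 347]
t=30: [359, 359, 359, 359]
t=31: [372, 372, 372, 372]
t=32: [385, 385, 385, 385]
t=33: [399, 399, 399, 399]
t=34: [413, 413, 413, 413]
t=35: [428, 428, 428, 428]
t=36: [443, 443, 443, 443]
t=37: [459, 459, 459, 459]
t=38: [475, 475, 475, 475]
t=39: [492, 492, 492, 492]
t=40: [510, 510, 510, 510]
t=41: [508, 508, 508, 508]
t=42: [510, 510, 510, 510]

Answer: x_3(334) = 510
Key observation: The state at step 40, [510, 510, 510, 510], reappears at step 42: the system is in a cycle of period 2 from step 40 on.  Therefore the state at step 334 equals the state at step 40 + ((334 - 40) mod 2) = 40, which is [510, 510, 510, 510].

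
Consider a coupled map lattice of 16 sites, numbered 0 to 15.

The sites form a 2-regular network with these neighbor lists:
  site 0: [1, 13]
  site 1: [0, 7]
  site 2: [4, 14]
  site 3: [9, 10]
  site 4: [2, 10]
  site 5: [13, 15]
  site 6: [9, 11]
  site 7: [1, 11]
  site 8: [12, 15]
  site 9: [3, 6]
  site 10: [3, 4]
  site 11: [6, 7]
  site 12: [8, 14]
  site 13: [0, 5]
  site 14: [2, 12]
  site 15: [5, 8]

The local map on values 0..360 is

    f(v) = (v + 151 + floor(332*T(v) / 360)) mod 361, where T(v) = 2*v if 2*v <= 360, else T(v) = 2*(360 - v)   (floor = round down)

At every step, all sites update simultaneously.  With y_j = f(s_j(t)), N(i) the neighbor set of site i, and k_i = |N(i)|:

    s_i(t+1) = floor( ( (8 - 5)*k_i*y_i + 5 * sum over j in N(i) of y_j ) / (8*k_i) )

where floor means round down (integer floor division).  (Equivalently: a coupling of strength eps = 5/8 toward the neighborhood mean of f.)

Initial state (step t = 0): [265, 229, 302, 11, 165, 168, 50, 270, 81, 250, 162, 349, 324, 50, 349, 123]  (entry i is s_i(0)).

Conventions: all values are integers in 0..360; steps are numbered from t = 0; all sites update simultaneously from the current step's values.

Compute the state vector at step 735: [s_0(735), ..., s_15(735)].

Simulating step by step:
t=0: [265, 229, 302, 11, 165, 168, 50, 270, 81, 250, 162, 349, 324, 50, 349, 123]
t=1: [259, 240, 204, 222, 237, 235, 235, 215, 107, 239, 231, 221, 123, 265, 177, 141]
t=2: [238, 252, 276, 259, 263, 227, 257, 263, 138, 257, 258, 264, 173, 239, 241, 180]
t=3: [248, 241, 232, 235, 229, 271, 234, 234, 250, 235, 234, 232, 240, 255, 250, 252]
t=4: [244, 250, 253, 255, 258, 234, 256, 254, 244, 255, 256, 256, 245, 235, 249, 236]
t=5: [247, 242, 239, 237, 237, 255, 237, 239, 249, 237, 237, 237, 245, 252, 243, 252]
t=6: [245, 248, 251, 253, 252, 239, 253, 251, 243, 253, 253, 252, 246, 241, 248, 240]
t=7: [247, 244, 242, 240, 241, 251, 240, 242, 248, 240, 240, 241, 246, 249, 244, 250]
t=8: [245, 247, 248, 251, 250, 242, 250, 248, 244, 251, 250, 250, 245, 243, 247, 242]
t=9: [246, 245, 243, 242, 242, 248, 242, 243, 247, 242, 242, 242, 246, 248, 245, 248]
t=10: [245, 247, 248, 249, 248, 244, 249, 248, 245, 249, 249, 248, 246, 244, 247, 244]
t=11: [246, 245, 244, 243, 243, 247, 243, 244, 246, 243, 243, 243, 246, 247, 245, 247]
t=12: [246, 246, 247, 248, 247, 245, 248, 247, 245, 248, 248, 247, 246, 245, 246, 245]
t=13: [246, 245, 245, 244, 244, 247, 244, 245, 246, 244, 244, 244, 246, 246, 245, 247]
t=14: [246, 246, 247, 247, 247, 245, 247, 247, 245, 247, 247, 247, 246, 245, 246, 245]
t=15: [246, 245, 245, 245, 245, 247, 245, 245, 246, 245, 245, 245, 246, 246, 245, 247]
t=16: [246, 246, 247, 247, 247, 245, 247, 247, 245, 247, 247, 247, 246, 245, 246, 245]

Answer: [246, 245, 245, 245, 245, 247, 245, 245, 246, 245, 245, 245, 246, 246, 245, 247]
Key observation: The state at step 14, [246, 246, 247, 247, 247, 245, 247, 247, 245, 247, 247, 247, 246, 245, 246, 245], reappears at step 16: the system is in a cycle of period 2 from step 14 on.  Therefore the state at step 735 equals the state at step 14 + ((735 - 14) mod 2) = 15, which is [246, 245, 245, 245, 245, 247, 245, 245, 246, 245, 245, 245, 246, 246, 245, 247].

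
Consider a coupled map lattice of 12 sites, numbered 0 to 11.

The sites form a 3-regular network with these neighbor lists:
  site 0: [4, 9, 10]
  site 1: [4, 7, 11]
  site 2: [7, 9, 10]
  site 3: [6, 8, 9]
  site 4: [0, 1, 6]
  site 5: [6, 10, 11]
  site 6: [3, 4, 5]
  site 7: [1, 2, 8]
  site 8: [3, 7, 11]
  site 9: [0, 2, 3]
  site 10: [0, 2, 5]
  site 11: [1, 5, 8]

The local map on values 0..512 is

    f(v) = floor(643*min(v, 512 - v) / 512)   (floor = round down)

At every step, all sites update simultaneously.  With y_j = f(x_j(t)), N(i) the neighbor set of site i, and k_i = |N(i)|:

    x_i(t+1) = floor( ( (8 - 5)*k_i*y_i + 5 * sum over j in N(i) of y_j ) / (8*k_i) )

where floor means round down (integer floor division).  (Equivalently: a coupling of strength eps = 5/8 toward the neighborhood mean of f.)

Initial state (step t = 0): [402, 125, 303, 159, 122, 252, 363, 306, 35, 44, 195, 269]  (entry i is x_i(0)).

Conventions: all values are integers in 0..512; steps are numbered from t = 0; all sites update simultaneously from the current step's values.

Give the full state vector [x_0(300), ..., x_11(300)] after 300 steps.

Answer: [258, 259, 258, 258, 258, 259, 259, 258, 259, 258, 258, 259]
Key observation: The state at step 23, [305, 305, 305, 305, 305, 305, 305, 305, 305, 305, 305, 306], reappears at step 31: the system is in a cycle of period 8 from step 23 on.  Therefore the state at step 300 equals the state at step 23 + ((300 - 23) mod 8) = 28, which is [258, 259, 258, 258, 258, 259, 259, 258, 259, 258, 258, 259].

Derivation:
t=0: [402, 125, 303, 159, 122, 252, 363, 306, 35, 44, 195, 269]
t=1: [145, 207, 214, 134, 157, 271, 209, 192, 174, 145, 240, 221]
t=2: [209, 246, 251, 200, 220, 288, 237, 245, 224, 197, 269, 266]
t=3: [270, 301, 297, 266, 284, 294, 279, 303, 285, 265, 293, 296]
t=4: [295, 269, 277, 300, 286, 276, 290, 268, 282, 299, 279, 272]
t=5: [277, 299, 290, 273, 284, 292, 280, 299, 289, 273, 289, 298]
t=6: [291, 271, 280, 293, 284, 278, 288, 272, 278, 294, 281, 271]
t=7: [280, 298, 289, 279, 286, 291, 283, 297, 292, 278, 288, 298]
t=8: [287, 271, 280, 287, 282, 278, 285, 272, 276, 289, 282, 271]
t=9: [284, 298, 290, 285, 289, 292, 286, 298, 295, 283, 288, 298]
t=10: [283, 270, 278, 282, 279, 276, 281, 270, 273, 284, 280, 270]
t=11: [288, 300, 293, 290, 292, 295, 291, 300, 298, 288, 291, 300]
t=12: [279, 268, 274, 276, 275, 272, 275, 268, 269, 279, 276, 267]
t=13: [293, 304, 298, 297, 297, 300, 297, 304, 303, 294, 296, 305]
t=14: [272, 262, 268, 268, 269, 266, 269, 262, 262, 271, 270, 261]
t=15: [302, 311, 306, 306, 305, 307, 305, 311, 311, 303, 304, 312]
t=16: [261, 253, 258, 257, 258, 257, 258, 253, 253, 260, 259, 252]
t=17: [316, 317, 317, 318, 317, 318, 318, 317, 317, 317, 317, 317]
t=18: [244, 244, 244, 243, 244, 243, 243, 244, 243, 244, 244, 243]
t=19: [306, 305, 306, 305, 305, 305, 305, 305, 305, 305, 305, 305]
t=20: [258, 259, 258, 259, 258, 259, 259, 258, 259, 258, 258, 259]
t=21: [318, 317, 318, 317, 317, 317, 317, 317, 317, 317, 317, 317]
t=22: [243, 244, 243, 244, 243, 244, 244, 243, 244, 243, 243, 244]
t=23: [305, 305, 305, 305, 305, 305, 305, 305, 305, 305, 305, 306]
t=24: [259, 258, 259, 259, 259, 258, 259, 259, 258, 259, 259, 258]
t=25: [317, 317, 317, 317, 317, 317, 317, 317, 317, 317, 317, 318]
t=26: [244, 243, 244, 244, 244, 243, 244, 244, 243, 244, 244, 243]
t=27: [306, 305, 306, 305, 305, 305, 305, 305, 305, 306, 305, 305]
t=28: [258, 259, 258, 258, 258, 259, 259, 258, 259, 258, 258, 259]
t=29: [318, 317, 318, 317, 317, 317, 317, 317, 317, 318, 317, 317]
t=30: [243, 244, 243, 243, 243, 244, 244, 243, 244, 243, 243, 244]
t=31: [305, 305, 305, 305, 305, 305, 305, 305, 305, 305, 305, 306]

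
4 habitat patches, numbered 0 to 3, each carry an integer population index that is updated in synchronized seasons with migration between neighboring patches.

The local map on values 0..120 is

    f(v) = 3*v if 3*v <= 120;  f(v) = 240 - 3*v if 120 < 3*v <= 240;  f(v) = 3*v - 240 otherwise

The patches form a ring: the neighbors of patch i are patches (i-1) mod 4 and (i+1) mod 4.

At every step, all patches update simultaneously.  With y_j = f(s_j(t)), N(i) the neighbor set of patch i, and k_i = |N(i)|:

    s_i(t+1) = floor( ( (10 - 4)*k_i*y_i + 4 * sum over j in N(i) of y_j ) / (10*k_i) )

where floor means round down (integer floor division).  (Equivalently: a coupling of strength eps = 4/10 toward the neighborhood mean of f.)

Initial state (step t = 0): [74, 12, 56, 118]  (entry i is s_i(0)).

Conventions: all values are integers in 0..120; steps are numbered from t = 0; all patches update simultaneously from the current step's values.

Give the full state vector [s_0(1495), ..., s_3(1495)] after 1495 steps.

Answer: [33, 33, 33, 33]
Key observation: The state at step 14, [69, 69, 69, 69], reappears at step 18: the system is in a cycle of period 4 from step 14 on.  Therefore the state at step 1495 equals the state at step 14 + ((1495 - 14) mod 4) = 15, which is [33, 33, 33, 33].

Derivation:
t=0: [74, 12, 56, 118]
t=1: [40, 39, 73, 86]
t=2: [99, 98, 39, 39]
t=3: [68, 67, 104, 105]
t=4: [44, 45, 66, 66]
t=5: [94, 93, 54, 55]
t=6: [48, 47, 69, 69]
t=7: [84, 85, 46, 45]
t=8: [31, 31, 85, 85]
t=9: [77, 77, 30, 30]
t=10: [25, 25, 73, 73]
t=11: [64, 64, 31, 31]
t=12: [57, 57, 84, 84]
t=13: [57, 57, 23, 23]
t=14: [69, 69, 69, 69]
t=15: [33, 33, 33, 33]
t=16: [99, 99, 99, 99]
t=17: [57, 57, 57, 57]
t=18: [69, 69, 69, 69]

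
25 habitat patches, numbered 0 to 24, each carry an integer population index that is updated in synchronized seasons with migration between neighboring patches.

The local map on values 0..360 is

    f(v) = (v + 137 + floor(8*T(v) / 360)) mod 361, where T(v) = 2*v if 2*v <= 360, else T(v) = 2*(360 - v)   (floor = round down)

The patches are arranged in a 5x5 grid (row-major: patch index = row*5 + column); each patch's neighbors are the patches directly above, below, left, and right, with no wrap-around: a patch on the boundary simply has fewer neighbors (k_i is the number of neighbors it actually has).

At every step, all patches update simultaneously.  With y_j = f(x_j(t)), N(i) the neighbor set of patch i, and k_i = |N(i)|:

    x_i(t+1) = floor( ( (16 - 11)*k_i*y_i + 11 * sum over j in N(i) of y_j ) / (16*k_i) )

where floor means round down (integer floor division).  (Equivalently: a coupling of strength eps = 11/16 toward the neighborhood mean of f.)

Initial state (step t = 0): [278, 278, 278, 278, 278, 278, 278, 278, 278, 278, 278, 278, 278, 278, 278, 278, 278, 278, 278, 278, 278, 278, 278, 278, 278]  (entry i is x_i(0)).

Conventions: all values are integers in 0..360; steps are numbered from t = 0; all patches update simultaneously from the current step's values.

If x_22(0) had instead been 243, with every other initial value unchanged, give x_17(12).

Answer: x_17(12) = 151
Key observation: This trace re-runs the system from the modified initial state.

Derivation:
t=0: [278, 278, 278, 278, 278, 278, 278, 278, 278, 278, 278, 278, 278, 278, 278, 278, 278, 278, 278, 278, 278, 278, 243, 278, 278]
t=1: [57, 57, 57, 57, 57, 57, 57, 57, 57, 57, 57, 57, 57, 57, 57, 57, 57, 51, 57, 57, 57, 49, 46, 49, 57]
t=2: [196, 196, 196, 196, 196, 196, 196, 196, 196, 196, 196, 196, 194, 196, 196, 196, 193, 192, 193, 196, 193, 190, 187, 190, 193]
t=3: [340, 340, 340, 340, 340, 340, 340, 339, 340, 340, 340, 339, 338, 339, 340, 338, 337, 335, 337, 338, 337, 334, 333, 334, 337]
t=4: [116, 116, 115, 116, 116, 116, 115, 115, 115, 116, 115, 115, 114, 115, 115, 114, 113, 112, 113, 114, 112, 112, 110, 112, 112]
t=5: [258, 257, 257, 257, 258, 257, 257, 256, 257, 257, 257, 256, 256, 256, 257, 255, 254, 253, 254, 255, 254, 253, 252, 253, 254]
t=6: [37, 37, 36, 37, 37, 37, 36, 36, 36, 37, 36, 36, 35, 36, 36, 35, 34, 33, 34, 35, 34, 33, 32, 33, 34]
t=7: [175, 174, 174, 174, 175, 174, 174, 173, 174, 174, 174, 173, 173, 173, 174, 172, 172, 171, 172, 172, 172, 171, 170, 171, 172]
t=8: [318, 318, 317, 318, 318, 318, 317, 317, 317, 318, 317, 317, 316, 317, 317, 316, 315, 315, 315, 316, 315, 315, 314, 315, 315]
t=9: [95, 94, 94, 94, 95, 94, 94, 93, 94, 94, 94, 93, 93, 93, 94, 93, 93, 92, 93, 93, 93, 92, 92, 92, 93]
t=10: [235, 235, 234, 235, 235, 235, 234, 234, 234, 235, 234, 234, 233, 234, 234, 234, 233, 233, 233, 234, 233, 233, 233, 233, 233]
t=11: [16, 15, 15, 15, 16, 15, 15, 14, 15, 15, 15, 14, 14, 14, 15, 14, 14, 14, 14, 14, 14, 14, 14, 14, 14]
t=12: [152, 152, 151, 152, 152, 152, 151, 151, 151, 152, 151, 151, 151, 151, 151, 151, 151, 151, 151, 151, 151, 151, 151, 151, 151]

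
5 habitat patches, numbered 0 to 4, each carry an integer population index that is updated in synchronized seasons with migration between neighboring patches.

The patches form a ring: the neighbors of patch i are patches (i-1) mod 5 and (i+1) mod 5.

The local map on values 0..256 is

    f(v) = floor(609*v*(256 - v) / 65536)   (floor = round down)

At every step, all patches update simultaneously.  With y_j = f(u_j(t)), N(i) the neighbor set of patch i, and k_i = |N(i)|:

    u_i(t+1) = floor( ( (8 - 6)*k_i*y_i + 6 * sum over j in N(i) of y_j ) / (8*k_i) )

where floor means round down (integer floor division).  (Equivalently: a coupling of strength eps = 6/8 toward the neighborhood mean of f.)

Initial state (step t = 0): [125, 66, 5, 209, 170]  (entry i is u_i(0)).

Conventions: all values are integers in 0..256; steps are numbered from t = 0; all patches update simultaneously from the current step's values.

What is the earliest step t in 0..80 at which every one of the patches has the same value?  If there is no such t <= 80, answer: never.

Answer: 4
Key observation: Synchronization is absorbing here: once all patches are equal they stay equal, and step 4 is the first all-equal step.

Derivation:
t=0: [125, 66, 5, 209, 170]  (not all equal)
t=1: [132, 90, 80, 77, 124]  (not all equal)
t=2: [146, 140, 132, 137, 143]  (not all equal)
t=3: [149, 150, 150, 151, 150]  (not all equal)
t=4: [147, 147, 147, 147, 147]  (all equal)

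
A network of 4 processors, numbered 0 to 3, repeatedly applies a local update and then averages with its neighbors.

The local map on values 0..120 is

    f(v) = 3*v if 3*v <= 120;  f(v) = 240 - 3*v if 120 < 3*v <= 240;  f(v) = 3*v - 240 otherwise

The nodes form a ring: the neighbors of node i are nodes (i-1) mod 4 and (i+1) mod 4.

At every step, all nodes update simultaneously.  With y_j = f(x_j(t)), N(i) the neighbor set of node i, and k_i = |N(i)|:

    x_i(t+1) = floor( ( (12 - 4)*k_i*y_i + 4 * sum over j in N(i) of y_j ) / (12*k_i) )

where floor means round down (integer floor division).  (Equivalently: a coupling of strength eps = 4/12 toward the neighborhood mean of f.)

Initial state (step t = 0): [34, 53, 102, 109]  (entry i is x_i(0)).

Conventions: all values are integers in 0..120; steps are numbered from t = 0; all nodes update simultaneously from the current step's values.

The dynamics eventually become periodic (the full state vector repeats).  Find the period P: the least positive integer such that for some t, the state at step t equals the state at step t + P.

Simulating step by step:
t=0: [34, 53, 102, 109]
t=1: [96, 82, 72, 86]
t=2: [36, 16, 20, 24]
t=3: [92, 60, 60, 76]
t=4: [36, 56, 52, 24]
t=5: [96, 80, 80, 80]
t=6: [32, 8, 0, 8]
t=7: [72, 32, 8, 32]
t=8: [48, 72, 48, 72]
t=9: [72, 48, 72, 48]
t=10: [48, 72, 48, 72]

Answer: 2
Key observation: The state at step 8, [48, 72, 48, 72], reappears at step 10 — and no state repeats earlier — so the cycle the system enters has period 2.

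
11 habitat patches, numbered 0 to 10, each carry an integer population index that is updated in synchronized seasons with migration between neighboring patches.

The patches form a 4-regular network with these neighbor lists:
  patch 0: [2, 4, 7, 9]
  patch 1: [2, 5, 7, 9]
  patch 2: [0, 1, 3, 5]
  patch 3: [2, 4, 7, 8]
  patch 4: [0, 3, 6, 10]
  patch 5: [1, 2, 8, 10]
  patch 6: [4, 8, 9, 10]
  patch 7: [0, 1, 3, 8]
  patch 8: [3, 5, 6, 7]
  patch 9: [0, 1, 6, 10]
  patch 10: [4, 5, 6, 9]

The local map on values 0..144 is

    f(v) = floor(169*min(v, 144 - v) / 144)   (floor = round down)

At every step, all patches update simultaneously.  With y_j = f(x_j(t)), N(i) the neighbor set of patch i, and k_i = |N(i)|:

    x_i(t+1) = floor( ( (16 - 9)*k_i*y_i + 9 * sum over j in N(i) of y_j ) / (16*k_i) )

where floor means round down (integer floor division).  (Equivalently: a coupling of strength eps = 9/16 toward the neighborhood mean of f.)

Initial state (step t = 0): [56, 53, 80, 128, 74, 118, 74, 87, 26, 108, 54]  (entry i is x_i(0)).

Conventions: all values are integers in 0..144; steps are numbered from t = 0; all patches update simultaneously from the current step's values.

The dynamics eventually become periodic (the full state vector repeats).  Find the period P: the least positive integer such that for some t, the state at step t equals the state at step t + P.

Simulating step by step:
t=0: [56, 53, 80, 128, 74, 118, 74, 87, 26, 108, 54]
t=1: [65, 57, 57, 43, 67, 45, 66, 53, 40, 56, 60]
t=2: [71, 63, 63, 57, 72, 57, 70, 60, 54, 69, 68]
t=3: [79, 72, 72, 69, 80, 69, 78, 70, 67, 79, 78]
t=4: [77, 82, 81, 79, 76, 80, 76, 80, 78, 77, 77]
t=5: [77, 73, 74, 76, 78, 75, 78, 75, 76, 77, 77]
t=6: [78, 81, 80, 79, 77, 80, 77, 79, 79, 78, 78]
t=7: [76, 74, 75, 76, 77, 75, 77, 75, 76, 76, 77]
t=8: [79, 80, 80, 79, 78, 79, 78, 79, 79, 79, 78]
t=9: [76, 75, 75, 76, 76, 75, 76, 75, 76, 76, 76]
t=10: [79, 79, 79, 79, 79, 79, 79, 79, 79, 79, 79]
t=11: [76, 76, 76, 76, 76, 76, 76, 76, 76, 76, 76]
t=12: [79, 79, 79, 79, 79, 79, 79, 79, 79, 79, 79]

Answer: 2
Key observation: The state at step 10, [79, 79, 79, 79, 79, 79, 79, 79, 79, 79, 79], reappears at step 12 — and no state repeats earlier — so the cycle the system enters has period 2.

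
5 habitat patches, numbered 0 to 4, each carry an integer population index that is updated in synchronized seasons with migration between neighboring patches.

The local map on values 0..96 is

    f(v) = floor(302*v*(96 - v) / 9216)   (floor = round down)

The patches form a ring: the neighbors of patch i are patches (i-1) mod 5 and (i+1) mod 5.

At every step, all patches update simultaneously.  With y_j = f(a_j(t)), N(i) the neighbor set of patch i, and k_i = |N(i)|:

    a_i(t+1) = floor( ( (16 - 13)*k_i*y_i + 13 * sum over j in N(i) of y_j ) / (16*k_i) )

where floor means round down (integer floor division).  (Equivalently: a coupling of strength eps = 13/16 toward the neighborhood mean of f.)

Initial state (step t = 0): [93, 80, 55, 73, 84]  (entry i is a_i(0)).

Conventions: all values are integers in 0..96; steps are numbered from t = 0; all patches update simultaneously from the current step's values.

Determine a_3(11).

Answer: a_3(11) = 55

Derivation:
t=0: [93, 80, 55, 73, 84]
t=1: [31, 41, 52, 53, 32]
t=2: [69, 70, 73, 71, 69]
t=3: [60, 58, 57, 58, 59]
t=4: [71, 71, 72, 71, 71]
t=5: [58, 57, 57, 57, 58]
t=6: [72, 72, 72, 72, 72]
t=7: [56, 56, 56, 56, 56]
t=8: [73, 73, 73, 73, 73]
t=9: [55, 55, 55, 55, 55]
t=10: [73, 73, 73, 73, 73]
t=11: [55, 55, 55, 55, 55]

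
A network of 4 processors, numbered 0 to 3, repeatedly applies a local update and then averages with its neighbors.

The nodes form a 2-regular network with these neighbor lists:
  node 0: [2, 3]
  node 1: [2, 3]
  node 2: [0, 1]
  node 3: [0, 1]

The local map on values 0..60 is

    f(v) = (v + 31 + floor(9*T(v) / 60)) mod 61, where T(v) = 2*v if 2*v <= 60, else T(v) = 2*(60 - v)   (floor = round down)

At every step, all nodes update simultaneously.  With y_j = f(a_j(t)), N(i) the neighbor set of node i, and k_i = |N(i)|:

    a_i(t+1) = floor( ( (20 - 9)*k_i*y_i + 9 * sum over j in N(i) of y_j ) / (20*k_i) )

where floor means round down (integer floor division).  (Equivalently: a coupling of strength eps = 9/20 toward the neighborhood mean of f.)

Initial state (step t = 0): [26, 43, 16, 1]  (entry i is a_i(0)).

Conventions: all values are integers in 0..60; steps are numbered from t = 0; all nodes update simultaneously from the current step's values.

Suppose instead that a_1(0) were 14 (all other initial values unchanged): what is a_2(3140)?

Answer: a_2(3140) = 34
Key observation: The state at step 26, [11, 11, 11, 11], reappears at step 33: the system is in a cycle of period 7 from step 26 on.  Therefore the state at step 3140 equals the state at step 26 + ((3140 - 26) mod 7) = 32, which is [34, 34, 34, 34].

Derivation:
t=0: [26, 14, 16, 1]
t=1: [20, 45, 39, 29]
t=2: [36, 15, 25, 20]
t=3: [20, 40, 15, 45]
t=4: [46, 24, 43, 26]
t=5: [15, 5, 14, 6]
t=6: [47, 39, 46, 40]
t=7: [19, 16, 18, 16]
t=8: [53, 51, 53, 51]
t=9: [24, 23, 24, 23]
t=10: [14, 46, 14, 46]
t=11: [42, 26, 42, 26]
t=12: [13, 6, 13, 6]
t=13: [44, 40, 44, 40]
t=14: [17, 16, 17, 16]
t=15: [52, 51, 52, 51]
t=16: [23, 23, 23, 23]
t=17: [60, 60, 60, 60]
t=18: [30, 30, 30, 30]
t=19: [9, 9, 9, 9]
t=20: [42, 42, 42, 42]
t=21: [17, 17, 17, 17]
t=22: [53, 53, 53, 53]
t=23: [25, 25, 25, 25]
t=24: [2, 2, 2, 2]
t=25: [33, 33, 33, 33]
t=26: [11, 11, 11, 11]
t=27: [45, 45, 45, 45]
t=28: [19, 19, 19, 19]
t=29: [55, 55, 55, 55]
t=30: [26, 26, 26, 26]
t=31: [3, 3, 3, 3]
t=32: [34, 34, 34, 34]
t=33: [11, 11, 11, 11]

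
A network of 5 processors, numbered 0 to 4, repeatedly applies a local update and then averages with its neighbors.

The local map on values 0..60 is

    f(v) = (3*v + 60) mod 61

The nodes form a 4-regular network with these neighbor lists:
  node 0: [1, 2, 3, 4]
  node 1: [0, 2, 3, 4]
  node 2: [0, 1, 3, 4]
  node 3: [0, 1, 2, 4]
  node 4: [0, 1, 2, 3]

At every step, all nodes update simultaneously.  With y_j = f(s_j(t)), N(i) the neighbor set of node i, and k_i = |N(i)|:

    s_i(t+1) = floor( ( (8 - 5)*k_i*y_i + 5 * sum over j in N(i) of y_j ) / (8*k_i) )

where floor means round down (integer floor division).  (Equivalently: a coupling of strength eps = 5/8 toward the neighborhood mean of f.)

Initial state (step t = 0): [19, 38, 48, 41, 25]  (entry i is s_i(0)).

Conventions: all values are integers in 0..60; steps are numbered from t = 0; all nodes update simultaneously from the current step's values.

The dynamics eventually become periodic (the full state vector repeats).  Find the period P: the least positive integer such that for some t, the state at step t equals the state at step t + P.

Simulating step by step:
t=0: [19, 38, 48, 41, 25]
t=1: [34, 33, 26, 22, 25]
t=2: [25, 25, 20, 18, 20]
t=3: [33, 33, 43, 42, 43]
t=4: [22, 22, 15, 14, 15]
t=5: [22, 22, 31, 30, 31]
t=6: [16, 16, 22, 21, 22]
t=7: [26, 26, 16, 16, 16]
t=8: [30, 30, 37, 37, 37]
t=9: [37, 37, 42, 42, 42]
t=10: [27, 27, 17, 17, 17]
t=11: [33, 33, 40, 40, 40]
t=12: [46, 46, 51, 51, 51]
t=13: [22, 22, 25, 25, 25]
t=14: [8, 8, 10, 10, 10]
t=15: [25, 25, 27, 27, 27]
t=16: [15, 15, 17, 17, 17]
t=17: [46, 46, 48, 48, 48]
t=18: [17, 17, 19, 19, 19]
t=19: [52, 52, 54, 54, 54]
t=20: [35, 35, 37, 37, 37]
t=21: [45, 45, 47, 47, 47]
t=22: [14, 14, 16, 16, 16]
t=23: [43, 43, 45, 45, 45]
t=24: [8, 8, 10, 10, 10]

Answer: 10
Key observation: The state at step 14, [8, 8, 10, 10, 10], reappears at step 24 — and no state repeats earlier — so the cycle the system enters has period 10.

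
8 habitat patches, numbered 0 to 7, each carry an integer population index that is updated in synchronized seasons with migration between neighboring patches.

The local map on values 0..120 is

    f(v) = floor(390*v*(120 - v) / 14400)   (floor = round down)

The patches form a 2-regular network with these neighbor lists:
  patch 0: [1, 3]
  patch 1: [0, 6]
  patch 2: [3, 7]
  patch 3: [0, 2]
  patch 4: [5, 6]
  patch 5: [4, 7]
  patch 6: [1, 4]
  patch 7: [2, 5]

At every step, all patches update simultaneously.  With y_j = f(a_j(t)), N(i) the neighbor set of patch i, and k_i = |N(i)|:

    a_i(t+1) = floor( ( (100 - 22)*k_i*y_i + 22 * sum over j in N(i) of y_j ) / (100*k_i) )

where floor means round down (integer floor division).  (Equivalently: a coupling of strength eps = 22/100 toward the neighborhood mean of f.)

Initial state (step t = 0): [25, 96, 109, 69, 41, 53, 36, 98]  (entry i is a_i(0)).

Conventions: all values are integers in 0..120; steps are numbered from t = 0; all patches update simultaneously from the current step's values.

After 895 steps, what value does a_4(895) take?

Simulating step by step:
t=0: [25, 96, 109, 69, 41, 53, 36, 98]
t=1: [67, 64, 41, 84, 87, 90, 79, 59]
t=2: [94, 95, 87, 83, 77, 76, 87, 93]
t=3: [67, 65, 76, 80, 87, 87, 76, 71]
t=4: [94, 95, 90, 87, 78, 78, 89, 91]
t=5: [66, 65, 73, 75, 86, 86, 74, 73]
t=6: [95, 95, 91, 91, 80, 80, 91, 90]
t=7: [64, 64, 71, 70, 84, 84, 71, 74]
t=8: [96, 96, 93, 94, 82, 82, 92, 91]
t=9: [62, 62, 68, 65, 82, 82, 69, 72]
t=10: [96, 96, 94, 96, 85, 84, 94, 92]
t=11: [62, 62, 65, 62, 78, 79, 67, 69]
t=12: [97, 96, 96, 96, 88, 87, 95, 94]
t=13: [60, 62, 62, 61, 74, 75, 65, 66]
t=14: [97, 96, 96, 97, 92, 91, 95, 95]
t=15: [60, 62, 62, 60, 68, 70, 64, 64]
t=16: [97, 97, 97, 97, 95, 94, 96, 96]
t=17: [60, 60, 60, 60, 64, 65, 62, 62]
t=18: [97, 97, 97, 97, 96, 96, 97, 96]
t=19: [60, 60, 60, 60, 61, 62, 60, 61]
t=20: [97, 97, 97, 97, 97, 97, 97, 97]
t=21: [60, 60, 60, 60, 60, 60, 60, 60]
t=22: [97, 97, 97, 97, 97, 97, 97, 97]

Answer: a_4(895) = 60
Key observation: The state at step 20, [97, 97, 97, 97, 97, 97, 97, 97], reappears at step 22: the system is in a cycle of period 2 from step 20 on.  Therefore the state at step 895 equals the state at step 20 + ((895 - 20) mod 2) = 21, which is [60, 60, 60, 60, 60, 60, 60, 60].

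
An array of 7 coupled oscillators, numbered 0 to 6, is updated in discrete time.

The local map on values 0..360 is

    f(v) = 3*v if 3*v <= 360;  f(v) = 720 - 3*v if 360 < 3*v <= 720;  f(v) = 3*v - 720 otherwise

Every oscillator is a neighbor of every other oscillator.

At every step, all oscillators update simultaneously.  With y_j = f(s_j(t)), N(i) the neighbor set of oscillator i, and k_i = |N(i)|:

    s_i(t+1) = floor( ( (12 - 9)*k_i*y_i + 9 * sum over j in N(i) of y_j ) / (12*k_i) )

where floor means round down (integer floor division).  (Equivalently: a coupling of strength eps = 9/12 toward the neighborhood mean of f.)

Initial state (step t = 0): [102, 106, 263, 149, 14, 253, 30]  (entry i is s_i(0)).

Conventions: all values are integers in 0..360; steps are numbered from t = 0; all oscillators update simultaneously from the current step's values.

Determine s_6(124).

Simulating step by step:
t=0: [102, 106, 263, 149, 14, 253, 30]
t=1: [180, 181, 150, 176, 147, 147, 153]
t=2: [227, 226, 238, 228, 239, 239, 237]
t=3: [22, 22, 18, 21, 17, 17, 18]
t=4: [58, 58, 57, 58, 57, 57, 57]
t=5: [172, 172, 172, 172, 172, 172, 172]
t=6: [204, 204, 204, 204, 204, 204, 204]
t=7: [108, 108, 108, 108, 108, 108, 108]
t=8: [324, 324, 324, 324, 324, 324, 324]
t=9: [252, 252, 252, 252, 252, 252, 252]
t=10: [36, 36, 36, 36, 36, 36, 36]
t=11: [108, 108, 108, 108, 108, 108, 108]

Answer: s_6(124) = 324
Key observation: The state at step 7, [108, 108, 108, 108, 108, 108, 108], reappears at step 11: the system is in a cycle of period 4 from step 7 on.  Therefore the state at step 124 equals the state at step 7 + ((124 - 7) mod 4) = 8, which is [324, 324, 324, 324, 324, 324, 324].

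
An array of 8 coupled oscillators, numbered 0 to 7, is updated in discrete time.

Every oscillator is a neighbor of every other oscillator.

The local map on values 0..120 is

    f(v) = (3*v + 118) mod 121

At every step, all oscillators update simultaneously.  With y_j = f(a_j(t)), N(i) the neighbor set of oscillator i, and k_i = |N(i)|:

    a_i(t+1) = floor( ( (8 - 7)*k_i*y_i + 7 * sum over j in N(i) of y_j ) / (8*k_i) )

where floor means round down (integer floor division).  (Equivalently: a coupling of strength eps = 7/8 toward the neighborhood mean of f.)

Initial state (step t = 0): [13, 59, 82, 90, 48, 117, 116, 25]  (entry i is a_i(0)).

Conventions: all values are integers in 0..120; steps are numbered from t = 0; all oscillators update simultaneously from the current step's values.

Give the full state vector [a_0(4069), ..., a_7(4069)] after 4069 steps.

Simulating step by step:
t=0: [13, 59, 82, 90, 48, 117, 116, 25]
t=1: [52, 52, 52, 52, 52, 52, 52, 52]
t=2: [32, 32, 32, 32, 32, 32, 32, 32]
t=3: [93, 93, 93, 93, 93, 93, 93, 93]
t=4: [34, 34, 34, 34, 34, 34, 34, 34]
t=5: [99, 99, 99, 99, 99, 99, 99, 99]
t=6: [52, 52, 52, 52, 52, 52, 52, 52]

Answer: [34, 34, 34, 34, 34, 34, 34, 34]
Key observation: The state at step 1, [52, 52, 52, 52, 52, 52, 52, 52], reappears at step 6: the system is in a cycle of period 5 from step 1 on.  Therefore the state at step 4069 equals the state at step 1 + ((4069 - 1) mod 5) = 4, which is [34, 34, 34, 34, 34, 34, 34, 34].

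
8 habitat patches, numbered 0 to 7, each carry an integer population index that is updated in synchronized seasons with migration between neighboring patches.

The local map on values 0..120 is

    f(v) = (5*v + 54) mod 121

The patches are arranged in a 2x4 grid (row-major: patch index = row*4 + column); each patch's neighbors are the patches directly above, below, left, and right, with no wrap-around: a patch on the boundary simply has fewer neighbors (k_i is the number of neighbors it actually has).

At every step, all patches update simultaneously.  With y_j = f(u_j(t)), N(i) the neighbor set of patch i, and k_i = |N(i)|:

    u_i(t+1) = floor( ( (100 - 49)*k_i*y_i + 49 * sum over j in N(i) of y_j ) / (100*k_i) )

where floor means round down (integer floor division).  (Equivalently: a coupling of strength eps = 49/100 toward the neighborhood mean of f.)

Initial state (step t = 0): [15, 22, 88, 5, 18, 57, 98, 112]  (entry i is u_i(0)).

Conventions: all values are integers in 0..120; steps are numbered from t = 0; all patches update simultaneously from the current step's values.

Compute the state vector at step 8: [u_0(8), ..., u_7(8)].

Answer: [72, 62, 22, 31, 58, 55, 33, 45]

Derivation:
t=0: [15, 22, 88, 5, 18, 57, 98, 112]
t=1: [20, 40, 34, 44, 37, 70, 49, 38]
t=2: [48, 35, 69, 42, 78, 51, 52, 22]
t=3: [72, 80, 51, 30, 70, 76, 60, 44]
t=4: [58, 77, 80, 66, 50, 76, 84, 64]
t=5: [85, 81, 80, 35, 74, 76, 84, 37]
t=6: [97, 94, 97, 106, 76, 79, 102, 113]
t=7: [55, 52, 63, 67, 70, 75, 66, 51]
t=8: [72, 62, 22, 31, 58, 55, 33, 45]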